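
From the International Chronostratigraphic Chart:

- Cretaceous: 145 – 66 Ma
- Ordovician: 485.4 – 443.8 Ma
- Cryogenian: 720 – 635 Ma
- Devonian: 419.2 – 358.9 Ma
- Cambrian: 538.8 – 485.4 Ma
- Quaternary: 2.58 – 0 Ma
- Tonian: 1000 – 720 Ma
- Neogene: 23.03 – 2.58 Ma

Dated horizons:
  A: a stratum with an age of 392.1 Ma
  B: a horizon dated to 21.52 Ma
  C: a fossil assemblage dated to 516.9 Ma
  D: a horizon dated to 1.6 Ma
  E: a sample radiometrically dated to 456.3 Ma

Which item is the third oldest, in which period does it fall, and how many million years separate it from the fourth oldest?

Sorted oldest-first by Ma: C (516.9), E (456.3), A (392.1), B (21.52), D (1.6).
The third oldest is A at 392.1 Ma, which lies in 419.2–358.9 Ma: the Devonian.
The fourth oldest is B at 21.52 Ma; separation = |392.1 − 21.52| = 370.58 Myr.

A, in the Devonian; 370.58 million years to B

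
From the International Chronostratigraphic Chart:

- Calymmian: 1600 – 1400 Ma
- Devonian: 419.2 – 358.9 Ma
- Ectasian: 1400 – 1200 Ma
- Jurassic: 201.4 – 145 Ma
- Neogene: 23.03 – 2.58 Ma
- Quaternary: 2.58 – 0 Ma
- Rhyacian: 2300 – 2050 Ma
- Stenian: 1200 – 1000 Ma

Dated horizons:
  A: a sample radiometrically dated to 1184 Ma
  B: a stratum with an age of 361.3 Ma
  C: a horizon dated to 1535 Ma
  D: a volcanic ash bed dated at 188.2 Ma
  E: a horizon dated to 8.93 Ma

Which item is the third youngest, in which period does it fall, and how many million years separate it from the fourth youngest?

Smaller Ma means younger, so youngest first: E 8.93 < D 188.2 < B 361.3 < A 1184 < C 1535.
Counting 3 along gives B (361.3 Ma); the excerpt puts that inside the Devonian, 419.2–358.9 Ma.
Next in line is A (1184 Ma), and 1184 − 361.3 = 822.7 Myr.

B, in the Devonian; 822.7 million years to A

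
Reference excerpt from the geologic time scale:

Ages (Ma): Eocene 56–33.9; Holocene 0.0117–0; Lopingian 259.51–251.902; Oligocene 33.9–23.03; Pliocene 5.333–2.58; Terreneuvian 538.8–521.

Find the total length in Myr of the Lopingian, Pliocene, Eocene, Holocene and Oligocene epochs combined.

Each duration: Lopingian = 7.608; Pliocene = 2.753; Eocene = 22.1; Holocene = 0.0117; Oligocene = 10.87.
Sum: 7.608 + 2.753 + 22.1 + 0.0117 + 10.87 = 43.3427 Myr.

43.3427 million years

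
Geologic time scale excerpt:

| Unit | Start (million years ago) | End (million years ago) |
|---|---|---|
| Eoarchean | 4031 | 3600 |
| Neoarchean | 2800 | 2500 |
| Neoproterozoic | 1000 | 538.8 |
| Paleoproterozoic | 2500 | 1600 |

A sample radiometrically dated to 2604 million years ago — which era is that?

Neoarchean

2604 Ma lies between 2800 and 2500 Ma, so it falls in the Neoarchean.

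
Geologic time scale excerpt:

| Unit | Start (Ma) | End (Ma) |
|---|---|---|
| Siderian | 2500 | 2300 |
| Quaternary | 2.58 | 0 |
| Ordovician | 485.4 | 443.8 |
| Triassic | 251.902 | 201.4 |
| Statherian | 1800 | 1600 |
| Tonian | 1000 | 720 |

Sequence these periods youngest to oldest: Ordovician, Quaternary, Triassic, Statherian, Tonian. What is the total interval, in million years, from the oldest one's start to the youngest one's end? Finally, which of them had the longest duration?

Quaternary → Triassic → Ordovician → Tonian → Statherian; total span 1800 Myr; longest is Tonian

Start ages (Ma): Statherian 1800, Tonian 1000, Ordovician 485.4, Triassic 251.902, Quaternary 2.58.
Ordered youngest to oldest: Quaternary, Triassic, Ordovician, Tonian, Statherian.
Span = 1800 − 0 = 1800 Myr.
Durations: Triassic 50.502, Statherian 200, Tonian 280, Quaternary 2.58, Ordovician 41.6 → longest is Tonian (280 Myr).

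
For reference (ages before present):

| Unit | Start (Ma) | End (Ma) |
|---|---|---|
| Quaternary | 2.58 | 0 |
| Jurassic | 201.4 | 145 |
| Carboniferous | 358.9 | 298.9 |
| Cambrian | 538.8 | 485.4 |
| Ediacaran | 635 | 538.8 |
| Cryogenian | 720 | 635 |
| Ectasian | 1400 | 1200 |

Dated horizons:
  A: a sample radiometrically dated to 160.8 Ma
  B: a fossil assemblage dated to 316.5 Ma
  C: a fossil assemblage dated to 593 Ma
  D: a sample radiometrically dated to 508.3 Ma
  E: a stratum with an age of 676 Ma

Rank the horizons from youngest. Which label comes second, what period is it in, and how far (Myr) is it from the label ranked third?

Smaller Ma means younger, so youngest first: A 160.8 < B 316.5 < D 508.3 < C 593 < E 676.
Counting 2 along gives B (316.5 Ma); the excerpt puts that inside the Carboniferous, 358.9–298.9 Ma.
Next in line is D (508.3 Ma), and 508.3 − 316.5 = 191.8 Myr.

B, in the Carboniferous; 191.8 million years to D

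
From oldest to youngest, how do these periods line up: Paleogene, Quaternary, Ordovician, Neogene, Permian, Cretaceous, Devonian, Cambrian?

Group by era (each group listed oldest first) — Paleozoic: Cambrian, Ordovician, Devonian, Permian; Mesozoic: Cretaceous; Cenozoic: Paleogene, Neogene, Quaternary. The eras run Paleozoic → Mesozoic → Cenozoic. Concatenating the groups in that era order gives oldest to youngest directly.

Cambrian, Ordovician, Devonian, Permian, Cretaceous, Paleogene, Neogene, Quaternary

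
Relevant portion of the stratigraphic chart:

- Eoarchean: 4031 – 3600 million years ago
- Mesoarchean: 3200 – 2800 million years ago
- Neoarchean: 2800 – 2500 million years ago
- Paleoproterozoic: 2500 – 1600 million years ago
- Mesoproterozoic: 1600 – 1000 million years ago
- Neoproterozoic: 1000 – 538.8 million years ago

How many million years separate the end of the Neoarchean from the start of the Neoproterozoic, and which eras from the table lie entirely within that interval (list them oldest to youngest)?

1500 million years; Paleoproterozoic, Mesoproterozoic

The Neoarchean closes at 2500 Ma and the Neoproterozoic opens at 1000 Ma, so the interval is 2500 − 1000 = 1500 Myr.
An era fits inside if it starts at or after 2500 Ma and ends at or before 1000 Ma; oldest first that gives Paleoproterozoic, Mesoproterozoic.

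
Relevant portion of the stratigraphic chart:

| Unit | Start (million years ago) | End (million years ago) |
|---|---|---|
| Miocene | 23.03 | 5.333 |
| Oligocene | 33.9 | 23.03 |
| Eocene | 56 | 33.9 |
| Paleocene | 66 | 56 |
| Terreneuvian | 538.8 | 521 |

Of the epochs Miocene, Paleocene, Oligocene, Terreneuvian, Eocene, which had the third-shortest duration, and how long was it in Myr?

Miocene, 17.697 million years

Start − end for each: Miocene 23.03 − 5.333 = 17.697; Paleocene 66 − 56 = 10; Oligocene 33.9 − 23.03 = 10.87; Terreneuvian 538.8 − 521 = 17.8; Eocene 56 − 33.9 = 22.1.
Ranking these from shortest: Paleocene < Oligocene < Miocene < Terreneuvian < Eocene.
Position 3 in that ranking is Miocene, which lasted 17.697 Myr.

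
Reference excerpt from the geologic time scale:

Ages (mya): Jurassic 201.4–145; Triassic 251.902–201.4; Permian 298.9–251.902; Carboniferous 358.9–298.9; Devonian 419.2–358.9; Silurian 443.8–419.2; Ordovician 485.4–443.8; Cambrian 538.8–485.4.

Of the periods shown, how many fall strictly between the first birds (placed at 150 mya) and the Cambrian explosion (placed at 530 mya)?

6

The older date is 530 Ma and the younger is 150 Ma.
Periods with start < 530 and end > 150 Ma: Ordovician (485.4–443.8), Silurian (443.8–419.2), Devonian (419.2–358.9), Carboniferous (358.9–298.9), Permian (298.9–251.902), Triassic (251.902–201.4).
That is 6 complete periods.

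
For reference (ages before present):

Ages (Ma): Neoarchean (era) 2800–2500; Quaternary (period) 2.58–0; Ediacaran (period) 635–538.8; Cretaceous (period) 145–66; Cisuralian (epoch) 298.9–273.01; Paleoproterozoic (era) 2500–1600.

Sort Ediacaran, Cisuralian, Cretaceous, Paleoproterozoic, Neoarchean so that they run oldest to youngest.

The oldest of these is Neoarchean (starts 2800 Ma) and the youngest is Cretaceous (ends 66 Ma).
In between, by decreasing start age: Paleoproterozoic (2500), Ediacaran (635), Cisuralian (298.9).

Neoarchean, Paleoproterozoic, Ediacaran, Cisuralian, Cretaceous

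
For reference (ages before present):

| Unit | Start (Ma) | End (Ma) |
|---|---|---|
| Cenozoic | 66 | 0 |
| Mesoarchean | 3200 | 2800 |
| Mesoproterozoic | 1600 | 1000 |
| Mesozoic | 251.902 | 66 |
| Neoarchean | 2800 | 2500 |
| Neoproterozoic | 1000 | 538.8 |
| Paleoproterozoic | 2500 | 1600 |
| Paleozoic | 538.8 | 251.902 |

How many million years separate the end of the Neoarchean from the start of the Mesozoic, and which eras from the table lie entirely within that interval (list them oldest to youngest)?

The Neoarchean closes at 2500 Ma and the Mesozoic opens at 251.902 Ma, so the interval is 2500 − 251.902 = 2248.098 Myr.
An era fits inside if it starts at or after 2500 Ma and ends at or before 251.902 Ma; oldest first that gives Paleoproterozoic, Mesoproterozoic, Neoproterozoic, Paleozoic.

2248.098 million years; Paleoproterozoic, Mesoproterozoic, Neoproterozoic, Paleozoic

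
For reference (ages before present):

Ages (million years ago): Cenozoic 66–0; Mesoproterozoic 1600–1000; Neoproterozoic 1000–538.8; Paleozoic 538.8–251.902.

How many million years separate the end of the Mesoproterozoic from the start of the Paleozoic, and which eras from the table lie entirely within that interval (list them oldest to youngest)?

461.2 million years; Neoproterozoic

The Mesoproterozoic closes at 1000 Ma and the Paleozoic opens at 538.8 Ma, so the interval is 1000 − 538.8 = 461.2 Myr.
An era fits inside if it starts at or after 1000 Ma and ends at or before 538.8 Ma; oldest first that gives Neoproterozoic.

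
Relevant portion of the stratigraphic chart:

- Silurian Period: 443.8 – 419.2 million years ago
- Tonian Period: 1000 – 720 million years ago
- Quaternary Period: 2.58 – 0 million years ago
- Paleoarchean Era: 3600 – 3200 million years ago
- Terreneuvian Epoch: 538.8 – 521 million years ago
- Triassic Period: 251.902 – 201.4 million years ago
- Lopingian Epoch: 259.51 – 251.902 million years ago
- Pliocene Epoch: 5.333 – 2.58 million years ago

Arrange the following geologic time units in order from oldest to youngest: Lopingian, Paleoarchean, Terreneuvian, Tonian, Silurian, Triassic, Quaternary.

Paleoarchean, Tonian, Terreneuvian, Silurian, Lopingian, Triassic, Quaternary

Read off each span (Ma): Lopingian 259.51–251.902; Paleoarchean 3600–3200; Terreneuvian 538.8–521; Tonian 1000–720; Silurian 443.8–419.2; Triassic 251.902–201.4; Quaternary 2.58–0.
Larger Ma is older, so oldest→youngest is Paleoarchean, Tonian, Terreneuvian, Silurian, Lopingian, Triassic, Quaternary.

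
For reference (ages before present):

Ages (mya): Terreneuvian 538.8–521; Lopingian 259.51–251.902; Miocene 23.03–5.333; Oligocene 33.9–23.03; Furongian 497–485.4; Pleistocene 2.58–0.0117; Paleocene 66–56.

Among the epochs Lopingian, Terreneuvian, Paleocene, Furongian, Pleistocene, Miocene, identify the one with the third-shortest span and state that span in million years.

Start − end for each: Lopingian 259.51 − 251.902 = 7.608; Terreneuvian 538.8 − 521 = 17.8; Paleocene 66 − 56 = 10; Furongian 497 − 485.4 = 11.6; Pleistocene 2.58 − 0.0117 = 2.5683; Miocene 23.03 − 5.333 = 17.697.
Ranking these from shortest: Pleistocene < Lopingian < Paleocene < Furongian < Miocene < Terreneuvian.
Position 3 in that ranking is Paleocene, which lasted 10 Myr.

Paleocene, 10 million years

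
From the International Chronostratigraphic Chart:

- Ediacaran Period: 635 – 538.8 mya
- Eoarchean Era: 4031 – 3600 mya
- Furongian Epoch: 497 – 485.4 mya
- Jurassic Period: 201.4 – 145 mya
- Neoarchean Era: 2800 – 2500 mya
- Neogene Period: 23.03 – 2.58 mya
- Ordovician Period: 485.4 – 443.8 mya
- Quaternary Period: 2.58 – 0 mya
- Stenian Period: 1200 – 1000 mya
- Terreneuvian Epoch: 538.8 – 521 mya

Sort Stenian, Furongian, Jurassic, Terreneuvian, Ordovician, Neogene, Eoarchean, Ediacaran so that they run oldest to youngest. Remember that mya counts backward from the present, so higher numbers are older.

The oldest of these is Eoarchean (starts 4031 Ma) and the youngest is Neogene (ends 2.58 Ma).
In between, by decreasing start age: Stenian (1200), Ediacaran (635), Terreneuvian (538.8), Furongian (497), Ordovician (485.4), Jurassic (201.4).

Eoarchean → Stenian → Ediacaran → Terreneuvian → Furongian → Ordovician → Jurassic → Neogene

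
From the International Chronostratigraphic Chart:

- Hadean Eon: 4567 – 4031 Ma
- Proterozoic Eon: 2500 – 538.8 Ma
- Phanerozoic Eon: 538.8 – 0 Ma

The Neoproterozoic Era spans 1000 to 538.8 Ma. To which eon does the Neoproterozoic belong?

Proterozoic

The Neoproterozoic (1000–538.8 Ma) lies entirely within 2500–538.8 Ma, the Proterozoic Eon.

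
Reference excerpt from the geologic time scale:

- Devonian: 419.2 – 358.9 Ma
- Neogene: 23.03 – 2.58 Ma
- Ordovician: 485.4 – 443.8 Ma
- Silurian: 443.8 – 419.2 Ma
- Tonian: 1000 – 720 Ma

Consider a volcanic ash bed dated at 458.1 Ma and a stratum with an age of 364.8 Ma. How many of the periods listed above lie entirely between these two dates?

The older date is 458.1 Ma and the younger is 364.8 Ma.
Periods with start < 458.1 and end > 364.8 Ma: Silurian (443.8–419.2).
That is 1 complete period.

1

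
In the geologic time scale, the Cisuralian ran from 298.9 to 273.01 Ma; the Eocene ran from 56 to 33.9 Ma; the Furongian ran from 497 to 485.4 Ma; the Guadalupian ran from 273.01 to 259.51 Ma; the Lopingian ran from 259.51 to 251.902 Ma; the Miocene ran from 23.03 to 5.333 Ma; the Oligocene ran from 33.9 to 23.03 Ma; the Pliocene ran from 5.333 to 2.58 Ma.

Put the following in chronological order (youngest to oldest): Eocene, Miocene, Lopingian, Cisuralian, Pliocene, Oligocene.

Pliocene → Miocene → Oligocene → Eocene → Lopingian → Cisuralian

Read off each span (Ma): Eocene 56–33.9; Miocene 23.03–5.333; Lopingian 259.51–251.902; Cisuralian 298.9–273.01; Pliocene 5.333–2.58; Oligocene 33.9–23.03.
Larger Ma is older, so oldest→youngest is Cisuralian, Lopingian, Eocene, Oligocene, Miocene, Pliocene; reverse it for youngest→oldest.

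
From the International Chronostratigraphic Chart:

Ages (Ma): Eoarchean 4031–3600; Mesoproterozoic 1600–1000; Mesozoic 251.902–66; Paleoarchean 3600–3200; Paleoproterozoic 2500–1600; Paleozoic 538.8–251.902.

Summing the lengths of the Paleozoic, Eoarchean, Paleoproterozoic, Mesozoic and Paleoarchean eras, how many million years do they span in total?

2203.8 million years

Each duration: Paleozoic = 286.898; Eoarchean = 431; Paleoproterozoic = 900; Mesozoic = 185.902; Paleoarchean = 400.
Sum: 286.898 + 431 + 900 + 185.902 + 400 = 2203.8 Myr.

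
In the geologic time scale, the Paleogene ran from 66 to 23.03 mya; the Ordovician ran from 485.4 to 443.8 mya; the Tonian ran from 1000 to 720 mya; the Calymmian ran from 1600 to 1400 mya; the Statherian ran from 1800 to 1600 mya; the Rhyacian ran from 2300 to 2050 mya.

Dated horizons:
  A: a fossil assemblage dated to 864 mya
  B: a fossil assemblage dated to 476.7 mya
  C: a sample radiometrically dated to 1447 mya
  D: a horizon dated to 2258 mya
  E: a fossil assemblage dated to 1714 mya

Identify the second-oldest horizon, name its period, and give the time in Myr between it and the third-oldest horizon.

Sorted oldest-first by Ma: D (2258), E (1714), C (1447), A (864), B (476.7).
The second oldest is E at 1714 Ma, which lies in 1800–1600 Ma: the Statherian.
The third oldest is C at 1447 Ma; separation = |1714 − 1447| = 267 Myr.

E, in the Statherian; 267 million years to C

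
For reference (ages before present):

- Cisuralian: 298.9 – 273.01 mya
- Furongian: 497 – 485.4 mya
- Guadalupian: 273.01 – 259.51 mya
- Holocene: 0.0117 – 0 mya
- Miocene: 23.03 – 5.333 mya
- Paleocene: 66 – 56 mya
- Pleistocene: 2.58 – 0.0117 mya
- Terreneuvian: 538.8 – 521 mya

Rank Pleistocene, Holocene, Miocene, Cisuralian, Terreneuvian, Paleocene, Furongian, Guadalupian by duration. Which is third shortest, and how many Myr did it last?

Durations: Pleistocene 2.5683; Holocene 0.0117; Miocene 17.697; Cisuralian 25.89; Terreneuvian 17.8; Paleocene 10; Furongian 11.6; Guadalupian 13.5 Myr.
Sorted shortest-first: Holocene (0.0117), Pleistocene (2.5683), Paleocene (10), Furongian (11.6), Guadalupian (13.5), Miocene (17.697), Terreneuvian (17.8), Cisuralian (25.89).
The third shortest is Paleocene at 10 Myr.

Paleocene, 10 million years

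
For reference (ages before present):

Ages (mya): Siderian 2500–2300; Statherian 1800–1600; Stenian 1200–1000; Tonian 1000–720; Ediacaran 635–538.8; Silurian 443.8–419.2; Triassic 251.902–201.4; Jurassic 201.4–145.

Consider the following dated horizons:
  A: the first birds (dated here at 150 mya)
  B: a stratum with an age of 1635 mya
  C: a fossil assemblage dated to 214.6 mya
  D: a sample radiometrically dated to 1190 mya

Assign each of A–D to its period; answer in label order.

Match each age against the start–end ranges in the excerpt: A = 150 Ma → Jurassic (201.4–145); B = 1635 Ma → Statherian (1800–1600); C = 214.6 Ma → Triassic (251.902–201.4); D = 1190 Ma → Stenian (1200–1000).

A — Jurassic; B — Statherian; C — Triassic; D — Stenian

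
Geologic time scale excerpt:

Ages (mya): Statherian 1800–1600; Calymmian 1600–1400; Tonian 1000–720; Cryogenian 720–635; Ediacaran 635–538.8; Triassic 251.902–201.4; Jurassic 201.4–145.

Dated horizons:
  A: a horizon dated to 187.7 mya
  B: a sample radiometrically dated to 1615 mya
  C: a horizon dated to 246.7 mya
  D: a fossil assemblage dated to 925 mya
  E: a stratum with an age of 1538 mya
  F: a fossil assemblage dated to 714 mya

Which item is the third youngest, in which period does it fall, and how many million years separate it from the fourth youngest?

Smaller Ma means younger, so youngest first: A 187.7 < C 246.7 < F 714 < D 925 < E 1538 < B 1615.
Counting 3 along gives F (714 Ma); the excerpt puts that inside the Cryogenian, 720–635 Ma.
Next in line is D (925 Ma), and 925 − 714 = 211 Myr.

F, in the Cryogenian; 211 million years to D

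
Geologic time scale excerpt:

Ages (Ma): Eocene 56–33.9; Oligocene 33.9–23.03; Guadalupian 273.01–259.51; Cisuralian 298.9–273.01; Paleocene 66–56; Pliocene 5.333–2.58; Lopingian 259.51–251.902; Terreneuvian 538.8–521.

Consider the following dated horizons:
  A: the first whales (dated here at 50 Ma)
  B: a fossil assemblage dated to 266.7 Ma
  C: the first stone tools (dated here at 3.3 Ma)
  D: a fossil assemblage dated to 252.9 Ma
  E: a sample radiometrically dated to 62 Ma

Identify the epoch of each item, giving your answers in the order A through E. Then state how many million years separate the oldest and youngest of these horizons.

A — Eocene; B — Guadalupian; C — Pliocene; D — Lopingian; E — Paleocene; span 263.4 million years

Match each age against the start–end ranges in the excerpt: A = 50 Ma → Eocene (56–33.9); B = 266.7 Ma → Guadalupian (273.01–259.51); C = 3.3 Ma → Pliocene (5.333–2.58); D = 252.9 Ma → Lopingian (259.51–251.902); E = 62 Ma → Paleocene (66–56).
The largest age is 266.7 Ma and the smallest is 3.3 Ma; their difference is 263.4 Myr.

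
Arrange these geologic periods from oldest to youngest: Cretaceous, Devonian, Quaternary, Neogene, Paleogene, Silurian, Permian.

Era membership (oldest first within each) — Paleozoic: Silurian, Devonian, Permian; Mesozoic: Cretaceous; Cenozoic: Paleogene, Neogene, Quaternary. Paleozoic precedes Mesozoic, which precedes Cenozoic. Concatenating the groups in that era order gives oldest to youngest directly.

Silurian, Devonian, Permian, Cretaceous, Paleogene, Neogene, Quaternary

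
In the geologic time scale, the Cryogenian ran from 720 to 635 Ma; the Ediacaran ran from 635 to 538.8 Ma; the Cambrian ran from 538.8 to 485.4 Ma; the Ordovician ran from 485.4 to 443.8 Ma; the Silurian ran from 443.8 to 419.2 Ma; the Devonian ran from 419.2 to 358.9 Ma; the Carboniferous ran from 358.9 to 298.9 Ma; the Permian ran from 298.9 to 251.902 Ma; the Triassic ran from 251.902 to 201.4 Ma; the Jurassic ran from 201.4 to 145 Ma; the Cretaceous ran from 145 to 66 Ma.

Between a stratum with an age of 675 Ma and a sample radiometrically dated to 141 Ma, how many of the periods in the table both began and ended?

The older date is 675 Ma and the younger is 141 Ma.
Periods with start < 675 and end > 141 Ma: Ediacaran (635–538.8), Cambrian (538.8–485.4), Ordovician (485.4–443.8), Silurian (443.8–419.2), Devonian (419.2–358.9), Carboniferous (358.9–298.9), Permian (298.9–251.902), Triassic (251.902–201.4), Jurassic (201.4–145).
That is 9 complete periods.

9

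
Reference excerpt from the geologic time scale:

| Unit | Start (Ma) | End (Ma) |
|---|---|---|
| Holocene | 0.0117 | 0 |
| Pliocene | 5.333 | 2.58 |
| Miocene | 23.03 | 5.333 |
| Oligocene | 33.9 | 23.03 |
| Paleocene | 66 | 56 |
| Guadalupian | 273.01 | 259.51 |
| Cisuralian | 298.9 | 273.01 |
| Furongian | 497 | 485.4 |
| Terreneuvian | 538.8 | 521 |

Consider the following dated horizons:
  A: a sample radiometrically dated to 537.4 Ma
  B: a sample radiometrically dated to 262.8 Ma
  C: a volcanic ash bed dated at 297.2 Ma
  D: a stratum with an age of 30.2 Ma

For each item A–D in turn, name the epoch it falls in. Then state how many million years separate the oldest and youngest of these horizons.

Match each age against the start–end ranges in the excerpt: A = 537.4 Ma → Terreneuvian (538.8–521); B = 262.8 Ma → Guadalupian (273.01–259.51); C = 297.2 Ma → Cisuralian (298.9–273.01); D = 30.2 Ma → Oligocene (33.9–23.03).
The largest age is 537.4 Ma and the smallest is 30.2 Ma; their difference is 507.2 Myr.

A — Terreneuvian; B — Guadalupian; C — Cisuralian; D — Oligocene; span 507.2 million years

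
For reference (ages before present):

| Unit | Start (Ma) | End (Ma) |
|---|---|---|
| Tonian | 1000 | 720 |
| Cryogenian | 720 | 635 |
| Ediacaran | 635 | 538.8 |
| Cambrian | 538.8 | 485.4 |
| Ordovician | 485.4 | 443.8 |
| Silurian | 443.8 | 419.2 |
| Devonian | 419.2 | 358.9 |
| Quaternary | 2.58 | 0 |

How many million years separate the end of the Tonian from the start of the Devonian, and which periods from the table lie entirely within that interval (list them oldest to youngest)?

300.8 million years; Cryogenian, Ediacaran, Cambrian, Ordovician, Silurian

The Tonian closes at 720 Ma and the Devonian opens at 419.2 Ma, so the interval is 720 − 419.2 = 300.8 Myr.
A period fits inside if it starts at or after 720 Ma and ends at or before 419.2 Ma; oldest first that gives Cryogenian, Ediacaran, Cambrian, Ordovician, Silurian.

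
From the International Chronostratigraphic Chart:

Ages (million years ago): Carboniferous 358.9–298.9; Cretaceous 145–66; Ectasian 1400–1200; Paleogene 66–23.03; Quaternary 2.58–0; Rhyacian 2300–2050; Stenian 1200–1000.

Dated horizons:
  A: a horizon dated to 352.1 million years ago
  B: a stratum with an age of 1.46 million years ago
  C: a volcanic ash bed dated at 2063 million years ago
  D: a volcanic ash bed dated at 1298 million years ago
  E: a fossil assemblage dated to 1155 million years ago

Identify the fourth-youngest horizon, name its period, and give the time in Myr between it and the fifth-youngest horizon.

Sorted youngest-first by Ma: B (1.46), A (352.1), E (1155), D (1298), C (2063).
The fourth youngest is D at 1298 Ma, which lies in 1400–1200 Ma: the Ectasian.
The fifth youngest is C at 2063 Ma; separation = |1298 − 2063| = 765 Myr.

D, in the Ectasian; 765 million years to C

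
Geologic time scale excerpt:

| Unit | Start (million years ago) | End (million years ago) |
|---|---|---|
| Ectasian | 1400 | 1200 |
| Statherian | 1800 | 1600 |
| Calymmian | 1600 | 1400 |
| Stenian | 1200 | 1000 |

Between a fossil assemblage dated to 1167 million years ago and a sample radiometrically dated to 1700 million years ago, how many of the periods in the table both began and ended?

2

The older date is 1700 Ma and the younger is 1167 Ma.
Periods with start < 1700 and end > 1167 Ma: Calymmian (1600–1400), Ectasian (1400–1200).
That is 2 complete periods.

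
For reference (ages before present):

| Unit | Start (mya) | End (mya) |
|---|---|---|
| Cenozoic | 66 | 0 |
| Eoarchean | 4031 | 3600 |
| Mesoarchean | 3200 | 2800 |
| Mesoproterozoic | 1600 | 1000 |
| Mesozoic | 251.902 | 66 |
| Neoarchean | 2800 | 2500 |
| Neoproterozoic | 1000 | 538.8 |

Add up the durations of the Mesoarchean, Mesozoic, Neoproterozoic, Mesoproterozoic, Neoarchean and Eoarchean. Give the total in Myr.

2378.102 million years

Duration is start − end for each: (3200 − 2800) + (251.902 − 66) + (1000 − 538.8) + (1600 − 1000) + (2800 − 2500) + (4031 − 3600).
That is 400 + 185.902 + 461.2 + 600 + 300 + 431, which totals 2378.102 million years.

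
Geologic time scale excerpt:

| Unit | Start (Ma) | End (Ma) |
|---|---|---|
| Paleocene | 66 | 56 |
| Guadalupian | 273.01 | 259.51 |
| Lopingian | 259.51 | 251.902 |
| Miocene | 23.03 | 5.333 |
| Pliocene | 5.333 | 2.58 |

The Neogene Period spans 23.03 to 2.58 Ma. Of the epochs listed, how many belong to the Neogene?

Epochs inside 23.03–2.58 Ma: Miocene, Pliocene — 2 in total.

2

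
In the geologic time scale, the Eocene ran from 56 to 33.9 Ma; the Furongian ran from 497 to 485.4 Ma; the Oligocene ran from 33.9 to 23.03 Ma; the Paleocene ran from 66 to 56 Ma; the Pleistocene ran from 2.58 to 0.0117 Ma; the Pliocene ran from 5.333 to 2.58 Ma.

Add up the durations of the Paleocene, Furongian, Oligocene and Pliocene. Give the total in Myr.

35.223 million years

Each duration: Paleocene = 10; Furongian = 11.6; Oligocene = 10.87; Pliocene = 2.753.
Sum: 10 + 11.6 + 10.87 + 2.753 = 35.223 Myr.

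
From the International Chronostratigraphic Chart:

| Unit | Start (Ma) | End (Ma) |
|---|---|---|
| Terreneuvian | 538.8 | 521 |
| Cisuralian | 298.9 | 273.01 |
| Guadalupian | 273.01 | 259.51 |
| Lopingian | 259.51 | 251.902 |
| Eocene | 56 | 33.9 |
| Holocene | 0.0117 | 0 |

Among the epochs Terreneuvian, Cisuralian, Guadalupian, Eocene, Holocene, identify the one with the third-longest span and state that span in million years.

Terreneuvian, 17.8 million years

Durations: Terreneuvian 17.8; Cisuralian 25.89; Guadalupian 13.5; Eocene 22.1; Holocene 0.0117 Myr.
Sorted longest-first: Cisuralian (25.89), Eocene (22.1), Terreneuvian (17.8), Guadalupian (13.5), Holocene (0.0117).
The third longest is Terreneuvian at 17.8 Myr.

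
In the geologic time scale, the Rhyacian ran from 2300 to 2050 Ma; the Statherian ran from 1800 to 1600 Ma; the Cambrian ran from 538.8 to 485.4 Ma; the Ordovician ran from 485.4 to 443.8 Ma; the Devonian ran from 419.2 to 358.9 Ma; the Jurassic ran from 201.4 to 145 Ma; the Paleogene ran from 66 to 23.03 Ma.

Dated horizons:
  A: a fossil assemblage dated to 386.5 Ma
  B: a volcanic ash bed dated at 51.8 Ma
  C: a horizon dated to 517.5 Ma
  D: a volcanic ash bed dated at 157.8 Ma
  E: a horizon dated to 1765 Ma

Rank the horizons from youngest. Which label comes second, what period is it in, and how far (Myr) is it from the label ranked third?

Sorted youngest-first by Ma: B (51.8), D (157.8), A (386.5), C (517.5), E (1765).
The second youngest is D at 157.8 Ma, which lies in 201.4–145 Ma: the Jurassic.
The third youngest is A at 386.5 Ma; separation = |157.8 − 386.5| = 228.7 Myr.

D, in the Jurassic; 228.7 million years to A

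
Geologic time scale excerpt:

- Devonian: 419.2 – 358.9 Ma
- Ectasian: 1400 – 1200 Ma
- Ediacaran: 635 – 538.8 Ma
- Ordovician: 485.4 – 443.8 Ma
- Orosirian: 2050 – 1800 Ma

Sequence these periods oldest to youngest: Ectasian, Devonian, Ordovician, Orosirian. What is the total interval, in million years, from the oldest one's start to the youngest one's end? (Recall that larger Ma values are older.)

Start ages (Ma): Orosirian 2050, Ectasian 1400, Ordovician 485.4, Devonian 419.2.
Ordered oldest to youngest: Orosirian, Ectasian, Ordovician, Devonian.
Span = 2050 − 358.9 = 1691.1 Myr.

Orosirian, Ectasian, Ordovician, Devonian; total span 1691.1 Myr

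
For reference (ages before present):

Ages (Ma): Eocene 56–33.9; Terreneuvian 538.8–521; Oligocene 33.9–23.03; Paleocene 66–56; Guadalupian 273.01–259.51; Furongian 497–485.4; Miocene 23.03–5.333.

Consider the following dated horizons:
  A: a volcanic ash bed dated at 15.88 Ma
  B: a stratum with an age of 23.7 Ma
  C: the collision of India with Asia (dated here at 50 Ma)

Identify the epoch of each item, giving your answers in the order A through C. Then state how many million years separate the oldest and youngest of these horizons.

A — Miocene; B — Oligocene; C — Eocene; span 34.12 million years

A: 15.88 Ma lies in 23.03–5.333 Ma, so Miocene.
B: 23.7 Ma lies in 33.9–23.03 Ma, so Oligocene.
C: 50 Ma lies in 56–33.9 Ma, so Eocene.
Oldest = 50 Ma, youngest = 15.88 Ma → span 34.12 Myr.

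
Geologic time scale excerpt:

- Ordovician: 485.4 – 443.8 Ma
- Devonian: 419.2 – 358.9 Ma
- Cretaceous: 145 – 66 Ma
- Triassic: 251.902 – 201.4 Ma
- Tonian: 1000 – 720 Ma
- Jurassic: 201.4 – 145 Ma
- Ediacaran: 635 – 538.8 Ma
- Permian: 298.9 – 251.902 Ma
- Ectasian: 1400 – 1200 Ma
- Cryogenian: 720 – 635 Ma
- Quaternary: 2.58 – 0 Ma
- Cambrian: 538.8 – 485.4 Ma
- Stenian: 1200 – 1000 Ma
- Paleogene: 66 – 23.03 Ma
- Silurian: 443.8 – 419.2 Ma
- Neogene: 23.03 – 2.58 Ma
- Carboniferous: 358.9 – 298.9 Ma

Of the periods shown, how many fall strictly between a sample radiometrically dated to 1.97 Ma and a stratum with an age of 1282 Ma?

15

1282 Ma sits inside the Ectasian (1400–1200) and 1.97 Ma inside the Quaternary (2.58–0); neither of those is wholly between the two dates.
The listed periods lying completely between them are Stenian, Tonian, Cryogenian, Ediacaran, Cambrian, Ordovician, Silurian, Devonian, Carboniferous, Permian, Triassic, Jurassic, Cretaceous, Paleogene, Neogene — 15 in all.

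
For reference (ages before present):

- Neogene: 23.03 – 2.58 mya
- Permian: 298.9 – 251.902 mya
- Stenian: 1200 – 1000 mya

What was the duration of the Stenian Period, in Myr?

200 million years

1200 − 1000 = 200 million years.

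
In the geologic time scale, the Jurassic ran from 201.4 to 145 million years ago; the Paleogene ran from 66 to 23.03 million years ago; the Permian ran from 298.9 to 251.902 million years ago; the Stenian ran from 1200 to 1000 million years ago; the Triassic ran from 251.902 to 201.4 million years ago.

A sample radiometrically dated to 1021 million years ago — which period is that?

1021 Ma lies between 1200 and 1000 Ma, so it falls in the Stenian.

Stenian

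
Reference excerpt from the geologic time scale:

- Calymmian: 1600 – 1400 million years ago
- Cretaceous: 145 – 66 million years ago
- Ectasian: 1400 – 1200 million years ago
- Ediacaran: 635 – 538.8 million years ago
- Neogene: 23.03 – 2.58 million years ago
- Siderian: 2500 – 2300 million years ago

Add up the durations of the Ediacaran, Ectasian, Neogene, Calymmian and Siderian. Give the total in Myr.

716.65 million years

Duration is start − end for each: (635 − 538.8) + (1400 − 1200) + (23.03 − 2.58) + (1600 − 1400) + (2500 − 2300).
That is 96.2 + 200 + 20.45 + 200 + 200, which totals 716.65 million years.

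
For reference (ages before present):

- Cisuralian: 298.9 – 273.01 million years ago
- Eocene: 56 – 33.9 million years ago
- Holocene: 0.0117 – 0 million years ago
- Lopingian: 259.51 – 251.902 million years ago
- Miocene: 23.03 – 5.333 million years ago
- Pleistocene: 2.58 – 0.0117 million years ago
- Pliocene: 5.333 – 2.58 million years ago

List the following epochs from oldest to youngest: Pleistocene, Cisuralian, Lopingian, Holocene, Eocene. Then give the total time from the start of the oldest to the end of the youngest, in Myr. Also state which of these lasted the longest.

Cisuralian, Lopingian, Eocene, Pleistocene, Holocene; total span 298.9 Myr; longest is Cisuralian

From the excerpt: Pleistocene 2.58–0.0117; Cisuralian 298.9–273.01; Lopingian 259.51–251.902; Holocene 0.0117–0; Eocene 56–33.9 (Ma).
Larger Ma is earlier, so the oldest is Cisuralian and the youngest is Holocene; oldest to youngest: Cisuralian, Lopingian, Eocene, Pleistocene, Holocene.
Oldest start 298.9 minus youngest end 0 gives 298.9 Myr overall.
Individual lengths (start − end): Pleistocene 2.5683; Holocene 0.0117; Lopingian 7.608; Cisuralian 25.89; Eocene 22.1. The largest is Cisuralian at 25.89 Myr.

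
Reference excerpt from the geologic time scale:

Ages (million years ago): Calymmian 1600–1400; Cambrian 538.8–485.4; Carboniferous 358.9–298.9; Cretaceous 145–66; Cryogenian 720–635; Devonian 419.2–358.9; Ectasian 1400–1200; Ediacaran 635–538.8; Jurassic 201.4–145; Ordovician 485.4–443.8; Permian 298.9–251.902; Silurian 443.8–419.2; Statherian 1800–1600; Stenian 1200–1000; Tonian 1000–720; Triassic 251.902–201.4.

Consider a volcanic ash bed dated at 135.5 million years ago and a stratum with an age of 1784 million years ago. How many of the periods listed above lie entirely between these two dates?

The older date is 1784 Ma and the younger is 135.5 Ma.
Periods with start < 1784 and end > 135.5 Ma: Calymmian (1600–1400), Ectasian (1400–1200), Stenian (1200–1000), Tonian (1000–720), Cryogenian (720–635), Ediacaran (635–538.8), Cambrian (538.8–485.4), Ordovician (485.4–443.8), Silurian (443.8–419.2), Devonian (419.2–358.9), Carboniferous (358.9–298.9), Permian (298.9–251.902), Triassic (251.902–201.4), Jurassic (201.4–145).
That is 14 complete periods.

14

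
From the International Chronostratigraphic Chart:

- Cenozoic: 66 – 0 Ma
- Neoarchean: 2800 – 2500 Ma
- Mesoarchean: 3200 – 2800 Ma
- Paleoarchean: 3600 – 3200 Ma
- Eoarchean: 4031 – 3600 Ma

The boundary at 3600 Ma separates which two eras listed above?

Eoarchean and Paleoarchean

The Eoarchean ends at 3600 Ma and the Paleoarchean begins at 3600 Ma, so they share that boundary.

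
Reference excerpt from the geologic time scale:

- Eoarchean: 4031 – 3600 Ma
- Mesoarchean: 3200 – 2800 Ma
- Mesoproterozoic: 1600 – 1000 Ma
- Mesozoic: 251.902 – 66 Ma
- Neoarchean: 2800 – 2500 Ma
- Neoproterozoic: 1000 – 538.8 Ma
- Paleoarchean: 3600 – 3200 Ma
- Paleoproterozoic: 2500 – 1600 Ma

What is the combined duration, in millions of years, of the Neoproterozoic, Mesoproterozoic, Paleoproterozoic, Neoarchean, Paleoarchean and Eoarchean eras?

3092.2 million years

Each duration: Neoproterozoic = 461.2; Mesoproterozoic = 600; Paleoproterozoic = 900; Neoarchean = 300; Paleoarchean = 400; Eoarchean = 431.
Sum: 461.2 + 600 + 900 + 300 + 400 + 431 = 3092.2 Myr.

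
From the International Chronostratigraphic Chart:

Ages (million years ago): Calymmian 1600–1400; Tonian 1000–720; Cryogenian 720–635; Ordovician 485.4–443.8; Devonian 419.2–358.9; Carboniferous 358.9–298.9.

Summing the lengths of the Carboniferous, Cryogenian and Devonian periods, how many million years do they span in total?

205.3 million years

Each duration: Carboniferous = 60; Cryogenian = 85; Devonian = 60.3.
Sum: 60 + 85 + 60.3 = 205.3 Myr.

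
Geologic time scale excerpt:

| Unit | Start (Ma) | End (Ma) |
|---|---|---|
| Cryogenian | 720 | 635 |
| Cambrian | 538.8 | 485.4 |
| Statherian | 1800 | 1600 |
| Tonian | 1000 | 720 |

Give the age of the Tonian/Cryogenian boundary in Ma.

The Tonian ends and the Cryogenian begins at 720 Ma.

720 Ma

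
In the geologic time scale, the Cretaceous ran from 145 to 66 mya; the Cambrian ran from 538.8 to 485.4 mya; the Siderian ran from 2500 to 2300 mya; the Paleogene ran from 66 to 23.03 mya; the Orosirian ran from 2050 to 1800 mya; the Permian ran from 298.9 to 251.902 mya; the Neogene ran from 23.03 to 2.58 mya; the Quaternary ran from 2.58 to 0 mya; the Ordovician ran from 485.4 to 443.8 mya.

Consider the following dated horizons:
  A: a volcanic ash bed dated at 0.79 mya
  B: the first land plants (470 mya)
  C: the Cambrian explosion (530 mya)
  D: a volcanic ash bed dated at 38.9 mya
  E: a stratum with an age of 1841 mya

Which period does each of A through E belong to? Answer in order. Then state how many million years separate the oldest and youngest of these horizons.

A — Quaternary; B — Ordovician; C — Cambrian; D — Paleogene; E — Orosirian; span 1840.21 million years

Match each age against the start–end ranges in the excerpt: A = 0.79 Ma → Quaternary (2.58–0); B = 470 Ma → Ordovician (485.4–443.8); C = 530 Ma → Cambrian (538.8–485.4); D = 38.9 Ma → Paleogene (66–23.03); E = 1841 Ma → Orosirian (2050–1800).
The largest age is 1841 Ma and the smallest is 0.79 Ma; their difference is 1840.21 Myr.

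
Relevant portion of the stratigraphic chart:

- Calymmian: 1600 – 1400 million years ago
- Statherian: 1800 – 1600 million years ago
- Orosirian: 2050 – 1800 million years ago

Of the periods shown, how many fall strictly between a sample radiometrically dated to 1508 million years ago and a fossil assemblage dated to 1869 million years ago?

1869 Ma sits inside the Orosirian (2050–1800) and 1508 Ma inside the Calymmian (1600–1400); neither of those is wholly between the two dates.
The listed periods lying completely between them are Statherian — 1 in all.

1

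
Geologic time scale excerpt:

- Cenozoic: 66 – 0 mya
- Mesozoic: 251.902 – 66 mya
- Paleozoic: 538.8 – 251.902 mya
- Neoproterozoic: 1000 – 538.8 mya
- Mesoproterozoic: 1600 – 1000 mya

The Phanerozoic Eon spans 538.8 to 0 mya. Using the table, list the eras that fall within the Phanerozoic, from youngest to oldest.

Eras with both bounds inside 538.8–0 Ma: Cenozoic (66–0), Mesozoic (251.902–66), Paleozoic (538.8–251.902).

Cenozoic, Mesozoic, Paleozoic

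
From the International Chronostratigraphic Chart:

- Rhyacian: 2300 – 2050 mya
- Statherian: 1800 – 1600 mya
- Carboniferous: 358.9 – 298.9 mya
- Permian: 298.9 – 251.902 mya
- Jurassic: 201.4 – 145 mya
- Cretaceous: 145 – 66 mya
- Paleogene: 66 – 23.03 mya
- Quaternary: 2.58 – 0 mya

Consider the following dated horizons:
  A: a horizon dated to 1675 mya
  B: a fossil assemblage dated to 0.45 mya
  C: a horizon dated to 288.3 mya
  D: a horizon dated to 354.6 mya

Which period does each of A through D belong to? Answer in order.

A — Statherian; B — Quaternary; C — Permian; D — Carboniferous

A: 1675 Ma lies in 1800–1600 Ma, so Statherian.
B: 0.45 Ma lies in 2.58–0 Ma, so Quaternary.
C: 288.3 Ma lies in 298.9–251.902 Ma, so Permian.
D: 354.6 Ma lies in 358.9–298.9 Ma, so Carboniferous.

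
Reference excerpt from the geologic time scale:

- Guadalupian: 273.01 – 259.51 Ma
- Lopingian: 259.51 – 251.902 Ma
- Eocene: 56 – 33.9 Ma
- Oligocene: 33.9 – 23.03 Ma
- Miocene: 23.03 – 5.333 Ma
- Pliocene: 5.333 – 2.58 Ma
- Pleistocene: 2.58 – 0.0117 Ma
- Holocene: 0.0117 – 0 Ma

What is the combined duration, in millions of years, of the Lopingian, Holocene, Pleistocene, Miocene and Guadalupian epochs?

Each duration: Lopingian = 7.608; Holocene = 0.0117; Pleistocene = 2.5683; Miocene = 17.697; Guadalupian = 13.5.
Sum: 7.608 + 0.0117 + 2.5683 + 17.697 + 13.5 = 41.385 Myr.

41.385 million years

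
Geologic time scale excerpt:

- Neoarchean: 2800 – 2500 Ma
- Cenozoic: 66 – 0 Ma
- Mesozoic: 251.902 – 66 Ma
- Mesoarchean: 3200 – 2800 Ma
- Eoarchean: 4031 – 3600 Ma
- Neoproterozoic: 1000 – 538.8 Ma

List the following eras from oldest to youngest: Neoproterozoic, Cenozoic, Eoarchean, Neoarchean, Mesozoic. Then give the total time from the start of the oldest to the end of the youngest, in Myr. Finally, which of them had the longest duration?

Eoarchean, Neoarchean, Neoproterozoic, Mesozoic, Cenozoic; total span 4031 Myr; longest is Neoproterozoic

Start ages (Ma): Eoarchean 4031, Neoarchean 2800, Neoproterozoic 1000, Mesozoic 251.902, Cenozoic 66.
Ordered oldest to youngest: Eoarchean, Neoarchean, Neoproterozoic, Mesozoic, Cenozoic.
Span = 4031 − 0 = 4031 Myr.
Durations: Neoproterozoic 461.2, Neoarchean 300, Mesozoic 185.902, Cenozoic 66, Eoarchean 431 → longest is Neoproterozoic (461.2 Myr).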